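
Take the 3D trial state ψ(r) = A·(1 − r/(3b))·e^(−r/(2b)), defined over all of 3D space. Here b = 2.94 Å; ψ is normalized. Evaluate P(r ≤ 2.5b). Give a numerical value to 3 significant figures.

P ≈ 0.349

P = ∫ |ψ|² 4πr² dr over r ≤ 2.5b.
The full normalization integral is A²·[8·π·b^3/3] = 1, fixing A².
Substituting u = r/b, A², 4π and the length scale all cancel in the ratio: P = ∫_{0}^{2.5} u^2·(1 - u/3)^2·e^(-u) du / ∫_{0}^{∞} u^2·(1 - u/3)^2·e^(-u) du.
Using ∫ u^2·(1 - u/3)^2·e^(-u) du = (-u^4 + 2·u^3 - 3·u^2 - 6·u - 6)·e^(-u)/9, the numerator is 2/3 - 761·e^(-5/2)/144 and the denominator is 2/3.
The region integral divided by the full integral gives P = 0.3493.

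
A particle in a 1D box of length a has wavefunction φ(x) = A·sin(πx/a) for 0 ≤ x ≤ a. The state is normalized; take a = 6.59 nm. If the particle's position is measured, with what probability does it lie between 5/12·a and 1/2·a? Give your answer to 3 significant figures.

P ≈ 0.163

|φ|² is the probability density, so P = ∫_{5/12·a}^{1/2·a} |φ|² dx.
Since A² = 1/(a/2), this is the region integral divided by the full normalization integral.
Let u = x/a; then A² and the length scale cancel, so P = ∫_{5/12}^{1/2} sin(π·u)^2 du ÷ ∫_{0}^{1} sin(π·u)^2 du.
An antiderivative of sin(π·u)^2 is u/2 - sin(2·π·u)/(4·π); evaluating from 5/12 to 1/2 gives 1/(8·π) + 1/24, while the full integral is 1/2.
This works out to P = (3 + π)/(12·π).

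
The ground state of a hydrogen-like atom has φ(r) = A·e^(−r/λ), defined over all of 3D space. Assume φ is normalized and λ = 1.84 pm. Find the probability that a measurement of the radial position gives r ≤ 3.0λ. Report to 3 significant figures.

P = ∫ |φ|² 4πr² dr over r ≤ 3.0λ.
The full normalization integral is A²·[π·λ^3] = 1, fixing A².
In terms of u = r/λ (A², 4π and the length scale all cancel between numerator and denominator), P = [∫_{0}^{3.0} u^2·e^(-2·u) du] / [∫_{0}^{∞} u^2·e^(-2·u) du].
An antiderivative of u^2·e^(-2·u) is -(2·u^2 + 2·u + 1)·e^(-2·u)/4; evaluating from 0 to 3.0 gives 1/4 - 25·e^(-6)/4, while the full integral is 1/4.
This evaluates to P = 0.9380.

P ≈ 0.938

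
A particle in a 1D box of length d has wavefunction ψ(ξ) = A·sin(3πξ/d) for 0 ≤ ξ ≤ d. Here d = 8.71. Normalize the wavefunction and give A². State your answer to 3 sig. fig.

The normalization condition is ∫|ψ|² dξ = 1 from 0 to d.
The integral (without the A² prefactor) comes out to d/2.
Hence A² = 1/[d/2].
Substituting d = 8.71 gives A² = 0.2296, so A = 0.4792.

A^2 ≈ 0.230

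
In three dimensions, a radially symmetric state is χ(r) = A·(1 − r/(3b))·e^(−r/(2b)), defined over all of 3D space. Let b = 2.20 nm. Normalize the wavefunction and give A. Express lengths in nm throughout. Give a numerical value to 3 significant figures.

A ≈ 0.106 nm^(-3/2)

Require ∫ |χ|² 4πr² dr = 1 over the whole domain.
The angular integral contributes 4π, leaving ∫₀^∞ r²|χ|² dr.
Carrying out the integral gives A² · 8·π·b^3/3.
So A² = (8·π·b^3/3)^(−1).
With b = 2.20: A² = 0.01121 and A = 0.1059.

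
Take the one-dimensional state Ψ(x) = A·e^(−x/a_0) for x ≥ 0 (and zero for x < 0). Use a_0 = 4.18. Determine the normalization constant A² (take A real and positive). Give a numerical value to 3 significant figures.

Normalization requires ∫|Ψ|² dx = 1, integrated from 0 to ∞.
With ∫₀^∞ x^0 e^(−αx) dx = 0!/α^1, ∫|Ψ|² dx = A²·(a_0/2).
So A² = (a_0/2)^(−1).
Substituting a_0 = 4.18 gives A² = 0.4785, so A = 0.6917.

A^2 ≈ 0.478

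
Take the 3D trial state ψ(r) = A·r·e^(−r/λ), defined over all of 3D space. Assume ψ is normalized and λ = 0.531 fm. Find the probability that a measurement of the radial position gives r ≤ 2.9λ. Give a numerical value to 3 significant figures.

P ≈ 0.687

Integrate the radial probability density 4πr²|ψ|² over r ≤ 2.9λ.
Normalization gives A² = 1/(3·π·λ^5).
In terms of u = r/λ (A², 4π and the length scale all cancel between numerator and denominator), P = [∫_{0}^{2.9} u^4·e^(-2·u) du] / [∫_{0}^{∞} u^4·e^(-2·u) du].
An antiderivative of u^4·e^(-2·u) is -(u^4/2 + u^3 + 3·u^2/2 + 3·u/2 + 3/4)·e^(-2·u); evaluating from 0 to 2.9 gives ≈ 0.51546, while the full integral is 3/4.
This evaluates to P = 0.6873.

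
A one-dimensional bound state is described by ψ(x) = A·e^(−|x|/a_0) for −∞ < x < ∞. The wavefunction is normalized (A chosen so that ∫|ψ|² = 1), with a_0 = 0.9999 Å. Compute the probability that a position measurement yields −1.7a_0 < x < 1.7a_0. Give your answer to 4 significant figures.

P ≈ 0.9666

|ψ|² is the probability density, so P = ∫_{−1.7a_0}^{1.7a_0} |ψ|² dx.
With A² fixed by ∫|ψ|² = 1, i.e. A² = (a_0)^(−1), substitute and integrate.
By symmetry take twice the x ≥ 0 contribution in numerator and denominator; the 2's cancel. Let u = x/a_0; then A² and the length scale cancel, so P = ∫_{0}^{1.7} e^(-2·u) du ÷ ∫_{0}^{∞} e^(-2·u) du.
Using ∫ e^(-2·u) du = -e^(-2·u)/2, the numerator is 1/2 - e^(-17/5)/2 and the denominator is 1/2.
The result is P = 0.96663.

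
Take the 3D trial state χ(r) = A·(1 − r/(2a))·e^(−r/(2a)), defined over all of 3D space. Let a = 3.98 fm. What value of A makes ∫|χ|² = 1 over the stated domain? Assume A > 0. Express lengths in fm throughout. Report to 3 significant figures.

A ≈ 0.0251 fm^(-3/2)

Normalization requires ∫|χ|² 4πr² dr = 1, integrated from 0 to ∞.
With ∫₀^∞ r^4 e^(−αr) dr = 4!/α^5, carrying out the integral gives A² · 8·π·a^3.
So A² = (8·π·a^3)^(−1).
Plugging in a = 3.98 yields A = 0.02512.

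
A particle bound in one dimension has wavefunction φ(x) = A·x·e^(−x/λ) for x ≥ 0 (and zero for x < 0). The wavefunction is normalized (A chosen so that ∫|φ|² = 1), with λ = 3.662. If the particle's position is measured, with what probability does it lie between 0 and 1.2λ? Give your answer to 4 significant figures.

P = ∫_{0}^{1.2λ} |φ(x)|² dx.
With A² fixed by ∫|φ|² = 1, i.e. A² = (λ^3/4)^(−1), substitute and integrate.
In terms of u = x/λ (A² and the length scale cancel between numerator and denominator), P = [∫_{0}^{1.2} u^2·e^(-2·u) du] / [∫_{0}^{∞} u^2·e^(-2·u) du].
With ∫ u^2·e^(-2·u) du = -(2·u^2 + 2·u + 1)·e^(-2·u)/4 + C, the region integral is 1/4 - 157·e^(-12/5)/100 and the full one is 1/4.
This works out to P = 0.43029.

P ≈ 0.4303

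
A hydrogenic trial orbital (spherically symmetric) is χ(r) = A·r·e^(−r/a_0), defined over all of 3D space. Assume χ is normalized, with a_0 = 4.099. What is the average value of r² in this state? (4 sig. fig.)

The expectation value is the |χ|²-weighted average of r^2: ∫ r^2|χ|² 4πr² dr.
Using ∫₀^∞ rⁿ e^(−αr) dr = n!/αⁿ⁺¹, evaluating both integrals, ⟨r²⟩ = 15·a_0^2/2.
Putting a_0 = 4.099 gives 126.01.

⟨r^2⟩ ≈ 126.0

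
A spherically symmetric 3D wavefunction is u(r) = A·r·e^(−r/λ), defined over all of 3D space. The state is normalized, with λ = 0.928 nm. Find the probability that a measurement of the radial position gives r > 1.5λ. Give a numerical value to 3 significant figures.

P ≈ 0.815

Integrate the radial probability density 4πr²|u|² over r > 1.5λ.
Normalization gives A² = 1/(3·π·λ^5).
In terms of t = r/λ (A², 4π and the length scale all cancel between numerator and denominator), P = [∫_{1.5}^{∞} t^4·e^(-2·t) dt] / [∫_{0}^{∞} t^4·e^(-2·t) dt].
Using ∫ t^4·e^(-2·t) dt = -(t^4/2 + t^3 + 3·t^2/2 + 3·t/2 + 3/4)·e^(-2·t), the numerator is 393·e^(-3)/32 and the denominator is 3/4.
The region integral divided by the full integral gives P = 0.8153.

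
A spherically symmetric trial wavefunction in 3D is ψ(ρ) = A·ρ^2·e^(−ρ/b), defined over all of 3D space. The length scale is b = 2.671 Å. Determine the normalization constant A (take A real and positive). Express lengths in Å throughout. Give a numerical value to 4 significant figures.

A ≈ 0.003819 Å^(-7/2)

The normalization condition is ∫|ψ|² 4πρ² dρ = 1 from 0 to ∞.
The angular integral contributes 4π, leaving ∫₀^∞ ρ²|ψ|² dρ.
Using ∫₀^∞ ρⁿ e^(−αρ) dρ = n!/αⁿ⁺¹, ∫|ψ|² 4πρ² dρ = A²·(45·π·b^7/2).
So A² = (45·π·b^7/2)^(−1).
Plugging in b = 2.671 yields A = 0.0038192.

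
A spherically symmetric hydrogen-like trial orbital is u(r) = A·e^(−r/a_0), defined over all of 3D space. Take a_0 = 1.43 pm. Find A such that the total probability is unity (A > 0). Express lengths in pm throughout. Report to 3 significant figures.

A ≈ 0.330 pm^(-3/2)

The normalization condition is ∫|u|² 4πr² dr = 1 from 0 to ∞.
In 3D with spherical symmetry the volume element is 4πr² dr.
Using ∫₀^∞ rⁿ e^(−αr) dr = n!/αⁿ⁺¹, the integral (without the A² prefactor) comes out to π·a_0^3.
Hence A² = 1/[π·a_0^3].
With a_0 = 1.43: A² = 0.1089 and A = 0.3299.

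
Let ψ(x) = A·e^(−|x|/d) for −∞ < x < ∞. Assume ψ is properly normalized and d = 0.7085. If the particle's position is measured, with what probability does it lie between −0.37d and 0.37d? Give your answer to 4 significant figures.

P ≈ 0.5229

P = ∫_{−0.37d}^{0.37d} |ψ(x)|² dx.
Since A² = 1/(d), this is the region integral divided by the full normalization integral.
Both integrals are even about x = 0, so only the x ≥ 0 halves are needed (the factors of 2 cancel). Substituting u = x/d, A² and the length scale cancel in the ratio: P = ∫_{0}^{0.37} e^(-2·u) du / ∫_{0}^{∞} e^(-2·u) du.
With ∫ e^(-2·u) du = -e^(-2·u)/2 + C, the region integral is 1/2 - e^(-37/50)/2 and the full one is 1/2.
Taking the ratio, P = 0.52289.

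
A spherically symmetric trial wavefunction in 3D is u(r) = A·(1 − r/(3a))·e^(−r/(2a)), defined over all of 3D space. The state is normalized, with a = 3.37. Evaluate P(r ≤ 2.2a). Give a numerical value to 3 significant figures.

P ≈ 0.338

P = ∫ |u|² 4πr² dr over r ≤ 2.2a.
The full normalization integral is A²·[8·π·a^3/3] = 1, fixing A².
Let t = r/a; then A², 4π and the length scale all cancel, so P = ∫_{0}^{2.2} t^2·(1 - t/3)^2·e^(-t) dt ÷ ∫_{0}^{∞} t^2·(1 - t/3)^2·e^(-t) dt.
An antiderivative of t^2·(1 - t/3)^2·e^(-t) is (-t^4 + 2·t^3 - 3·t^2 - 6·t - 6)·e^(-t)/9; evaluating from 0 to 2.2 gives ≈ 0.22531, while the full integral is 2/3.
The region integral divided by the full integral gives P = 0.3380.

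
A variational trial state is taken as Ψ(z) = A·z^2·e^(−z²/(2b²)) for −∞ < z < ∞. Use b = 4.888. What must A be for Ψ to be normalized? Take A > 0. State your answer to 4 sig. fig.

The normalization condition is ∫|Ψ|² dz = 1 from −∞ to ∞.
Differentiating ∫e^(−αz²) dz = √(π/α) under α to get the higher moments, carrying out the integral gives A² · 3·√(π)·b^5/4.
Hence A² = 1/[3·√(π)·b^5/4].
Substituting b = 4.888 gives A² = 0.00026959, so A = 0.016419.

A ≈ 0.01642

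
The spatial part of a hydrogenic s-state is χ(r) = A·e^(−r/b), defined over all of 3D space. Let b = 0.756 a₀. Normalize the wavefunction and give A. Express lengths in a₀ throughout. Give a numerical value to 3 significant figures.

A ≈ 0.858 a₀^(-3/2)

Normalization requires ∫|χ|² 4πr² dr = 1, integrated from 0 to ∞.
(Spherical symmetry: dV = 4πr² dr.)
Using ∫₀^∞ rⁿ e^(−αr) dr = n!/αⁿ⁺¹, with χ = A·e^(−r/b), the integral evaluates to A²·[π·b^3].
Plugging in b = 0.756 yields A = 0.8583.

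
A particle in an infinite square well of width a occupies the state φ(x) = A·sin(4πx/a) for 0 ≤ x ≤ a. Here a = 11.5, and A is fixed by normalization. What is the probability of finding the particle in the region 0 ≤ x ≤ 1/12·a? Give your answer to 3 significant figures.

P = ∫_{0}^{1/12·a} |φ(x)|² dx.
The normalization integral ∫|φ|²dx over the whole domain equals a/2·A², and A² cancels in the ratio.
Let u = x/a; then A² and the length scale cancel, so P = ∫_{0}^{1/12} sin(4·π·u)^2 du ÷ ∫_{0}^{1} sin(4·π·u)^2 du.
An antiderivative of sin(4·π·u)^2 is u/2 - sin(4·π·u)·cos(4·π·u)/(8·π); evaluating from 0 to 1/12 gives -√(3)/(32·π) + 1/24, while the full integral is 1/2.
The result is P = (-√(3)/16 + π/12)/π.

P ≈ 0.0489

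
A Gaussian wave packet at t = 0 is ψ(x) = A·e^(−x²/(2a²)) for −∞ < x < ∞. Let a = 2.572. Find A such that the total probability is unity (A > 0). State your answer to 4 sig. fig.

A ≈ 0.4684

Require ∫ |ψ|² dx = 1 over the whole domain.
The integral (without the A² prefactor) comes out to √(π)·a.
Setting this equal to 1 gives A² = 1/(√(π)·a).
With a = 2.572: A² = 0.21936 and A = 0.46836.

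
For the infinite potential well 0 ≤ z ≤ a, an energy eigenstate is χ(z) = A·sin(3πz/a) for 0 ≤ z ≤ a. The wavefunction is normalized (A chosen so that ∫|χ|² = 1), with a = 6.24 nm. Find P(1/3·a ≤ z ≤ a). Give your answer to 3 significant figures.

P ≈ 0.667

P = ∫_{1/3·a}^{a} |χ(z)|² dz.
With A² fixed by ∫|χ|² = 1, i.e. A² = (a/2)^(−1), substitute and integrate.
In terms of u = z/a (A² and the length scale cancel between numerator and denominator), P = [∫_{1/3}^{1} sin(3·π·u)^2 du] / [∫_{0}^{1} sin(3·π·u)^2 du].
With ∫ sin(3·π·u)^2 du = u/2 - sin(6·π·u)/(12·π) + C, the region integral is 1/3 and the full one is 1/2.
This works out to P = 2/3.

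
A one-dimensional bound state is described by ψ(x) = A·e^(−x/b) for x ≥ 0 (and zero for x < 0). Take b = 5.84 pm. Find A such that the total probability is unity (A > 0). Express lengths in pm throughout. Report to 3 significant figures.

A ≈ 0.585 pm^(-1/2)

Normalization requires ∫|ψ|² dx = 1, integrated from 0 to ∞.
With ∫₀^∞ x^0 e^(−αx) dx = 0!/α^1, ∫|ψ|² dx = A²·(b/2).
Setting this equal to 1 gives A² = 1/(b/2).
Plugging in b = 5.84 yields A = 0.5852.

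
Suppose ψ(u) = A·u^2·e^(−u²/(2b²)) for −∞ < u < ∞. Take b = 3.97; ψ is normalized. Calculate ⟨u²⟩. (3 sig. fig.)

⟨u^2⟩ ≈ 39.4

⟨u²⟩ = ∫ u^2 |ψ|² du over the full domain.
Using the Gaussian integral ∫_{−∞}^{∞} e^(−αu²) du = √(π/α), evaluating both integrals, ⟨u²⟩ = 5·b^2/2.
With b = 3.97, ⟨u^2⟩ = 39.40.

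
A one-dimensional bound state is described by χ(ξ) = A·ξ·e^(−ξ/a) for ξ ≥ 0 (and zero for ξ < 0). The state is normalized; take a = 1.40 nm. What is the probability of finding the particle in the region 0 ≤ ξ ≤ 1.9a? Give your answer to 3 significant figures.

The probability is P = ∫ |χ|² dξ over [0, 1.9a].
Since A² = 1/(a^3/4), this is the region integral divided by the full normalization integral.
In terms of u = ξ/a (A² and the length scale cancel between numerator and denominator), P = [∫_{0}^{1.9} u^2·e^(-2·u) du] / [∫_{0}^{∞} u^2·e^(-2·u) du].
With ∫ u^2·e^(-2·u) du = -(2·u^2 + 2·u + 1)·e^(-2·u)/4 + C, the region integral is 1/4 - 601·e^(-19/5)/200 and the full one is 1/4.
The result is P = 0.7311.

P ≈ 0.731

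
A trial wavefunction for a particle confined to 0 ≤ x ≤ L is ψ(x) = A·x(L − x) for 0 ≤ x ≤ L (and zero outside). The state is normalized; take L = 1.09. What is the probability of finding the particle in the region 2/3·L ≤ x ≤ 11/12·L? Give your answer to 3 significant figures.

P = ∫_{2/3·L}^{11/12·L} |ψ(x)|² dx.
With A² fixed by ∫|ψ|² = 1, i.e. A² = (L^5/30)^(−1), substitute and integrate.
Substituting u = x/L, A² and the length scale cancel in the ratio: P = ∫_{2/3}^{11/12} u^2·(1 - u)^2 du / ∫_{0}^{1} u^2·(1 - u)^2 du.
Using ∫ u^2·(1 - u)^2 du = u^3·(6·u^2 - 15·u + 10)/30, the numerator is ≈ 0.0068263 and the denominator is 1/30.
The result is P = 0.2048.

P ≈ 0.205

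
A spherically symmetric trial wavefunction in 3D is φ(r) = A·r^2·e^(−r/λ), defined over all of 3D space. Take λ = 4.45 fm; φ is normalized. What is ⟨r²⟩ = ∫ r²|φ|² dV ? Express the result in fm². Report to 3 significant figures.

⟨r^2⟩ ≈ 277 fm^2

By definition ⟨r²⟩ = ∫ r^2 |φ(r)|² 4πr² dr.
With ∫₀^∞ r^8 e^(−αr) dr = 8!/α^9, the ratio of the moment integral to the normalization integral gives ⟨r²⟩ = 14·λ^2.
With λ = 4.45, ⟨r^2⟩ = 277.2.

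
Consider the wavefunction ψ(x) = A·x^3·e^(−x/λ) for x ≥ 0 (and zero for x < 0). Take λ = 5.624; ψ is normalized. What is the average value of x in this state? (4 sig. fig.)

⟨x⟩ ≈ 19.68

The expectation value is the |ψ|²-weighted average of x: ∫ x|ψ|² dx.
With ∫₀^∞ x^7 e^(−αx) dx = 7!/α^8, since the A² factors cancel between numerator and denominator, ⟨x⟩ = 7·λ/2.
Putting λ = 5.624 gives 19.684.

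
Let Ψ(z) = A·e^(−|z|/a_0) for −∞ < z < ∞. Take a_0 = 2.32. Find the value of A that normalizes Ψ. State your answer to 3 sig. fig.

A ≈ 0.657

Normalization requires ∫|Ψ|² dz = 1, integrated from −∞ to ∞.
Using ∫₀^∞ zⁿ e^(−αz) dz = n!/αⁿ⁺¹, ∫|Ψ|² dz = A²·(a_0).
Plugging in a_0 = 2.32 yields A = 0.6565.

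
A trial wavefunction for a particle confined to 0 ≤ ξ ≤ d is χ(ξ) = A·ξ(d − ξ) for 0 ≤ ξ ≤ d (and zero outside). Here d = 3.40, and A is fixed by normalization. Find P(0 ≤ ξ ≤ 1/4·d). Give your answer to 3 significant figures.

P = ∫_{0}^{1/4·d} |χ(ξ)|² dξ.
With A² fixed by ∫|χ|² = 1, i.e. A² = (d^5/30)^(−1), substitute and integrate.
In terms of u = ξ/d (A² and the length scale cancel between numerator and denominator), P = [∫_{0}^{1/4} u^2·(1 - u)^2 du] / [∫_{0}^{1} u^2·(1 - u)^2 du].
An antiderivative of u^2·(1 - u)^2 is u^3·(6·u^2 - 15·u + 10)/30; evaluating from 0 to 1/4 gives ≈ 0.0034505, while the full integral is 1/30.
The result is P = 53/512.

P ≈ 0.104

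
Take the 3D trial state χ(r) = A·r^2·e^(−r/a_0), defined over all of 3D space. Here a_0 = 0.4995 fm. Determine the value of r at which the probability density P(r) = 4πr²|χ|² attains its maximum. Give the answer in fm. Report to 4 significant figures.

The maximum of P(r) = 4πr²|χ|² occurs where its derivative vanishes.
Solving yields r = 3·a_0.
With a_0 = 0.4995, the most probable radial distance is 1.4985 fm.

r ≈ 1.499 fm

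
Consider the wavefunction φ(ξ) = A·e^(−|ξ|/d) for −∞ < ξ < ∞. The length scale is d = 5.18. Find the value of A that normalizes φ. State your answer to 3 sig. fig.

A ≈ 0.439

Require ∫ |φ|² dξ = 1 over the whole domain.
Using ∫₀^∞ ξⁿ e^(−αξ) dξ = n!/αⁿ⁺¹, ∫|φ|² dξ = A²·(d).
Hence A² = 1/[d].
Substituting d = 5.18 gives A² = 0.1931, so A = 0.4394.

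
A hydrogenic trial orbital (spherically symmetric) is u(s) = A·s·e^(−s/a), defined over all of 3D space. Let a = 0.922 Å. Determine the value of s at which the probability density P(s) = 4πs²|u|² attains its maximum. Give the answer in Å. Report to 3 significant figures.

s ≈ 1.84 Å

Set d/ds [P(s) = 4πs²|u|²] = 0 and solve for s > 0.
This gives s = 2·a.
With a = 0.922, the most probable radial distance is 1.844 Å.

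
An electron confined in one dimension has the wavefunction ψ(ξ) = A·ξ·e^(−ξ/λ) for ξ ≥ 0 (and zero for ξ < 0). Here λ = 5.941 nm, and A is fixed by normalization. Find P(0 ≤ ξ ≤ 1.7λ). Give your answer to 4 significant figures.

|ψ|² is the probability density, so P = ∫_{0}^{1.7λ} |ψ|² dξ.
Since A² = 1/(λ^3/4), this is the region integral divided by the full normalization integral.
Substituting u = ξ/λ, A² and the length scale cancel in the ratio: P = ∫_{0}^{1.7} u^2·e^(-2·u) du / ∫_{0}^{∞} u^2·e^(-2·u) du.
An antiderivative of u^2·e^(-2·u) is -(2·u^2 + 2·u + 1)·e^(-2·u)/4; evaluating from 0 to 1.7 gives 1/4 - 509·e^(-17/5)/200, while the full integral is 1/4.
This works out to P = 0.66026.

P ≈ 0.6603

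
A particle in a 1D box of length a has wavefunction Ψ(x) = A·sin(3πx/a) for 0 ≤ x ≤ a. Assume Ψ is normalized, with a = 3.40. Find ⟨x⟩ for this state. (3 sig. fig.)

The expectation value is the |Ψ|²-weighted average of x: ∫ x|Ψ|² dx.
Evaluating both integrals, ⟨x⟩ = a/2.
With a = 3.40, ⟨x⟩ = 1.700.

⟨x⟩ ≈ 1.70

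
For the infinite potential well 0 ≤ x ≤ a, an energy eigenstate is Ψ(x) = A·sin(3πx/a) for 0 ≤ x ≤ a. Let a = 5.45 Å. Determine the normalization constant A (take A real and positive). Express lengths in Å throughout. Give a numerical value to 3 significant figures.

A ≈ 0.606 Å^(-1/2)

Require ∫ |Ψ|² dx = 1 over the whole domain.
Using sin²θ = (1 − cos 2θ)/2, carrying out the integral gives A² · a/2.
Setting this equal to 1 gives A² = 1/(a/2).
Substituting a = 5.45 gives A² = 0.3670, so A = 0.6058.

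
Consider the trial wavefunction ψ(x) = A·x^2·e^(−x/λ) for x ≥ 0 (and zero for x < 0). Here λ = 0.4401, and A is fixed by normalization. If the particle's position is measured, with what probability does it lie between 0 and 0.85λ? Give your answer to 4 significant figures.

P ≈ 0.02961

P = ∫_{0}^{0.85λ} |ψ(x)|² dx.
With A² fixed by ∫|ψ|² = 1, i.e. A² = (3·λ^5/4)^(−1), substitute and integrate.
In terms of u = x/λ (A² and the length scale cancel between numerator and denominator), P = [∫_{0}^{0.85} u^4·e^(-2·u) du] / [∫_{0}^{∞} u^4·e^(-2·u) du].
An antiderivative of u^4·e^(-2·u) is -(u^4/2 + u^3 + 3·u^2/2 + 3·u/2 + 3/4)·e^(-2·u); evaluating from 0 to 0.85 gives ≈ 0.0222111, while the full integral is 3/4.
Evaluating gives P = 0.029615.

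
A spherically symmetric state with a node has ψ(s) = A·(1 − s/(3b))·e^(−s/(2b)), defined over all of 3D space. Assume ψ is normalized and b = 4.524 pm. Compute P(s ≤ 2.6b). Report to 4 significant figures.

P ≈ 0.3510

With dV = 4πs²ds, the probability is ∫|ψ|² dV over s ≤ 2.6b.
The full normalization integral is A²·[8·π·b^3/3] = 1, fixing A².
Let u = s/b; then A², 4π and the length scale all cancel, so P = ∫_{0}^{2.6} u^2·(1 - u/3)^2·e^(-u) du ÷ ∫_{0}^{∞} u^2·(1 - u/3)^2·e^(-u) du.
Using ∫ u^2·(1 - u/3)^2·e^(-u) du = (-u^4 + 2·u^3 - 3·u^2 - 6·u - 6)·e^(-u)/9, the numerator is ≈ 0.234018 and the denominator is 2/3.
Taking the ratio yields P = 0.35103.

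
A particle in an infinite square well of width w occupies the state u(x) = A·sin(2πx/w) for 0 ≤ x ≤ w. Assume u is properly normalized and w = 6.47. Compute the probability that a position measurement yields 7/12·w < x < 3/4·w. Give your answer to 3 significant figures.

P ≈ 0.236

|u|² is the probability density, so P = ∫_{7/12·w}^{3/4·w} |u|² dx.
With A² fixed by ∫|u|² = 1, i.e. A² = (w/2)^(−1), substitute and integrate.
In terms of t = x/w (A² and the length scale cancel between numerator and denominator), P = [∫_{7/12}^{3/4} sin(2·π·t)^2 dt] / [∫_{0}^{1} sin(2·π·t)^2 dt].
An antiderivative of sin(2·π·t)^2 is t/2 - sin(4·π·t)/(8·π); evaluating from 7/12 to 3/4 gives √(3)/(16·π) + 1/12, while the full integral is 1/2.
The result is P = (√(3)/8 + π/6)/π.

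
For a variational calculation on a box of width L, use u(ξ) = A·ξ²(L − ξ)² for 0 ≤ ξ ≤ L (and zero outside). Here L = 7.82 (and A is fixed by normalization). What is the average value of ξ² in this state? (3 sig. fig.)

By definition ⟨ξ²⟩ = ∫ ξ^2 |u(ξ)|² dξ.
Expanding the polynomial and integrating term by term, evaluating both integrals, ⟨ξ²⟩ = 3·L^2/11.
Putting L = 7.82 gives 16.68.

⟨ξ^2⟩ ≈ 16.7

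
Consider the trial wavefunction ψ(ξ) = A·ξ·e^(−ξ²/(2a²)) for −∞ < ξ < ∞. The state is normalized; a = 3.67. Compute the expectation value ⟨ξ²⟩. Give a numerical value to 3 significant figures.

By definition ⟨ξ²⟩ = ∫ ξ^2 |ψ(ξ)|² dξ.
Using the Gaussian integral ∫_{−∞}^{∞} e^(−αξ²) dξ = √(π/α), evaluating both integrals, ⟨ξ²⟩ = 3·a^2/2.
Putting a = 3.67 gives 20.20.

⟨ξ^2⟩ ≈ 20.2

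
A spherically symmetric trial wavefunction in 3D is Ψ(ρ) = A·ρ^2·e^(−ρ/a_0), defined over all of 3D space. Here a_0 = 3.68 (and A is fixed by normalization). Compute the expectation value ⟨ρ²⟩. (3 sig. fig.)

⟨ρ^2⟩ ≈ 190

The expectation value is the |Ψ|²-weighted average of ρ^2: ∫ ρ^2|Ψ|² 4πρ² dρ.
The ratio of the moment integral to the normalization integral gives ⟨ρ²⟩ = 14·a_0^2.
With a_0 = 3.68, ⟨ρ^2⟩ = 189.6.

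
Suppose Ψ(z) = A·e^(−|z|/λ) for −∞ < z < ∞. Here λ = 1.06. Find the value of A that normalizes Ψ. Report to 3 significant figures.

A ≈ 0.971

Normalization requires ∫|Ψ|² dz = 1, integrated from −∞ to ∞.
Using ∫₀^∞ zⁿ e^(−αz) dz = n!/αⁿ⁺¹, with Ψ = A·e^(−|z|/λ), the integral evaluates to A²·[λ].
Setting this equal to 1 gives A² = 1/(λ).
With λ = 1.06: A² = 0.9434 and A = 0.9713.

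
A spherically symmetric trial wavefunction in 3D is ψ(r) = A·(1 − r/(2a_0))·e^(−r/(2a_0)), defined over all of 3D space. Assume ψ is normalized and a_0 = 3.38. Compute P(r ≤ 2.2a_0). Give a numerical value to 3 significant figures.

With dV = 4πr²dr, the probability is ∫|ψ|² dV over r ≤ 2.2a_0.
Normalization gives A² = 1/(8·π·a_0^3).
In terms of u = r/a_0 (A², 4π and the length scale all cancel between numerator and denominator), P = [∫_{0}^{2.2} u^2·(1 - u/2)^2·e^(-u) du] / [∫_{0}^{∞} u^2·(1 - u/2)^2·e^(-u) du].
An antiderivative of u^2·(1 - u/2)^2·e^(-u) is -(u^4/4 + u^2 + 2·u + 2)·e^(-u); evaluating from 0 to 2.2 gives ≈ 0.10566, while the full integral is 2.
The region integral divided by the full integral gives P = 0.05283.

P ≈ 0.0528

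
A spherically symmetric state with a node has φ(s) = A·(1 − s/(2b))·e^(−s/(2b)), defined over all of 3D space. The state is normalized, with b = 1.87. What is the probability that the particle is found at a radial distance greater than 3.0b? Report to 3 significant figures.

P ≈ 0.927

Integrate the radial probability density 4πs²|φ|² over s > 3.0b.
Normalization gives A² = 1/(8·π·b^3).
Let u = s/b; then A², 4π and the length scale all cancel, so P = ∫_{3.0}^{∞} u^2·(1 - u/2)^2·e^(-u) du ÷ ∫_{0}^{∞} u^2·(1 - u/2)^2·e^(-u) du.
Using ∫ u^2·(1 - u/2)^2·e^(-u) du = -(u^4/4 + u^2 + 2·u + 2)·e^(-u), the numerator is 149·e^(-3)/4 and the denominator is 2.
The region integral divided by the full integral gives P = 0.9273.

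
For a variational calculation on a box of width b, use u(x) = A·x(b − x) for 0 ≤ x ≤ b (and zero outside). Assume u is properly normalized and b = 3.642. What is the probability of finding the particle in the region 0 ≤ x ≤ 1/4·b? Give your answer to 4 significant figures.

P = ∫_{0}^{1/4·b} |u(x)|² dx.
The normalization integral ∫|u|²dx over the whole domain equals b^5/30·A², and A² cancels in the ratio.
In terms of t = x/b (A² and the length scale cancel between numerator and denominator), P = [∫_{0}^{1/4} t^2·(1 - t)^2 dt] / [∫_{0}^{1} t^2·(1 - t)^2 dt].
Using ∫ t^2·(1 - t)^2 dt = t^3·(6·t^2 - 15·t + 10)/30, the numerator is ≈ 0.00345052 and the denominator is 1/30.
The result is P = 53/512.

P ≈ 0.1035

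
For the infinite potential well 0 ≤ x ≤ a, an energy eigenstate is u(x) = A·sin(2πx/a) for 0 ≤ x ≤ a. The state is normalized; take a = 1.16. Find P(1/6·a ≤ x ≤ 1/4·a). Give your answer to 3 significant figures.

P ≈ 0.152

The probability is P = ∫ |u|² dx over [1/6·a, 1/4·a].
The normalization integral ∫|u|²dx over the whole domain equals a/2·A², and A² cancels in the ratio.
In terms of t = x/a (A² and the length scale cancel between numerator and denominator), P = [∫_{1/6}^{1/4} sin(2·π·t)^2 dt] / [∫_{0}^{1} sin(2·π·t)^2 dt].
Using ∫ sin(2·π·t)^2 dt = t/2 - sin(4·π·t)/(8·π), the numerator is √(3)/(16·π) + 1/24 and the denominator is 1/2.
Taking the ratio, P = (√(3)/8 + π/12)/π.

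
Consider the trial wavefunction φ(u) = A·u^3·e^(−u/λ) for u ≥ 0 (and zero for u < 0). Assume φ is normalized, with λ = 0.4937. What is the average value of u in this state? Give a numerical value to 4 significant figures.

By definition ⟨u⟩ = ∫ u |φ(u)|² du.
Using ∫₀^∞ uⁿ e^(−αu) du = n!/αⁿ⁺¹, the ratio of the moment integral to the normalization integral gives ⟨u⟩ = 7·λ/2.
Putting λ = 0.4937 gives 1.7280.

⟨u⟩ ≈ 1.728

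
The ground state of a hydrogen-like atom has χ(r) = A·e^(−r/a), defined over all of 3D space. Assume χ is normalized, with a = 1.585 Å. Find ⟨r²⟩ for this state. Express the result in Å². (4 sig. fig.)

⟨r^2⟩ ≈ 7.537 Å^2

⟨r²⟩ = ∫ r^2 |χ|² 4πr² dr over the full domain.
The ratio of the moment integral to the normalization integral gives ⟨r²⟩ = 3·a^2.
Putting a = 1.585 gives 7.5367.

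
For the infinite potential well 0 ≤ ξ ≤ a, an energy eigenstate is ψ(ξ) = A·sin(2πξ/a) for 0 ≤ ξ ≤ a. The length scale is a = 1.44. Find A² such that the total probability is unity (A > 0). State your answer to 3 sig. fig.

A^2 ≈ 1.39

Require ∫ |ψ|² dξ = 1 over the whole domain.
∫|ψ|² dξ = A²·(a/2).
Setting this equal to 1 gives A² = 1/(a/2).
With a = 1.44: A² = 1.389 and A = 1.179.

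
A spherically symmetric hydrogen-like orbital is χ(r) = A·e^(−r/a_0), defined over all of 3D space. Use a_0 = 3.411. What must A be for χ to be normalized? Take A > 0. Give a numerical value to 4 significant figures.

We need A² ∫|f|² 4πr² dr = 1, taking the integral from 0 to ∞.
With χ = A·e^(−r/a_0), the integral evaluates to A²·[π·a_0^3].
Hence A² = 1/[π·a_0^3].
Substituting a_0 = 3.411 gives A² = 0.0080206, so A = 0.089558.

A ≈ 0.08956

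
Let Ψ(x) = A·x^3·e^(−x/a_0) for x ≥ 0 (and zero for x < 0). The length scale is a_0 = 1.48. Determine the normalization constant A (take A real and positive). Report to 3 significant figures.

A ≈ 0.107

Normalization requires ∫|Ψ|² dx = 1, integrated from 0 to ∞.
Carrying out the integral gives A² · 45·a_0^7/8.
Substituting a_0 = 1.48 gives A² = 0.01143, so A = 0.1069.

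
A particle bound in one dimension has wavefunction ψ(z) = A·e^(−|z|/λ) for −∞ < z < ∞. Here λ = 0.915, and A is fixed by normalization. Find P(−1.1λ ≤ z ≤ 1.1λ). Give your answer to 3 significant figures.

P = ∫_{−1.1λ}^{1.1λ} |ψ(z)|² dz.
The normalization integral ∫|ψ|²dz over the whole domain equals λ·A², and A² cancels in the ratio.
Both integrals are even about z = 0, so only the z ≥ 0 halves are needed (the factors of 2 cancel). Let u = z/λ; then A² and the length scale cancel, so P = ∫_{0}^{1.1} e^(-2·u) du ÷ ∫_{0}^{∞} e^(-2·u) du.
Using ∫ e^(-2·u) du = -e^(-2·u)/2, the numerator is 1/2 - e^(-11/5)/2 and the denominator is 1/2.
This works out to P = 0.8892.

P ≈ 0.889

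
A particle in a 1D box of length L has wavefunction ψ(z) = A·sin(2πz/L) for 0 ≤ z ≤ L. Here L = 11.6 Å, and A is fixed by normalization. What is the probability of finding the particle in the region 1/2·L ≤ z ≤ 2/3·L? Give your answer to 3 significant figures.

P = ∫_{1/2·L}^{2/3·L} |ψ(z)|² dz.
The normalization integral ∫|ψ|²dz over the whole domain equals L/2·A², and A² cancels in the ratio.
In terms of u = z/L (A² and the length scale cancel between numerator and denominator), P = [∫_{1/2}^{2/3} sin(2·π·u)^2 du] / [∫_{0}^{1} sin(2·π·u)^2 du].
With ∫ sin(2·π·u)^2 du = u/2 - sin(4·π·u)/(8·π) + C, the region integral is -√(3)/(16·π) + 1/12 and the full one is 1/2.
The result is P = (-√(3)/8 + π/6)/π.

P ≈ 0.0978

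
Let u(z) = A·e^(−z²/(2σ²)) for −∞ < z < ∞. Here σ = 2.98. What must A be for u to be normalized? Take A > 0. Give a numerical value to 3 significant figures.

We need A² ∫|f|² dz = 1, taking the integral from −∞ to ∞.
Using the Gaussian integral ∫_{−∞}^{∞} e^(−αz²) dz = √(π/α), the integral (without the A² prefactor) comes out to √(π)·σ.
Hence A² = 1/[√(π)·σ].
Plugging in σ = 2.98 yields A = 0.4351.

A ≈ 0.435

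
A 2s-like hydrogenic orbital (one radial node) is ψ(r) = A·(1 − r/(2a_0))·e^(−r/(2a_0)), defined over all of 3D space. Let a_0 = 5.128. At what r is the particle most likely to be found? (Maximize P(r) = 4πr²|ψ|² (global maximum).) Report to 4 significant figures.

Set d/dr [P(r) = 4πr²|ψ|²] = 0 and solve for r > 0.
Solving yields r = a_0·(√(5) + 3).
With a_0 = 5.128, the most probable radial distance is 26.851.

r ≈ 26.85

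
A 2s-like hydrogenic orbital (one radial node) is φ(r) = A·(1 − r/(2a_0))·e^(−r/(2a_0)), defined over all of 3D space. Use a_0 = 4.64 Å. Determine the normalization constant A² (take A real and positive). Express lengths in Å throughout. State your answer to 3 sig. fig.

A^2 ≈ 0.000398 Å^(-3)

The normalization condition is ∫|φ|² 4πr² dr = 1 from 0 to ∞.
With ∫₀^∞ r^4 e^(−αr) dr = 4!/α^5, with φ = A·(1 − r/(2a_0))·e^(−r/(2a_0)), the integral evaluates to A²·[8·π·a_0^3].
So A² = (8·π·a_0^3)^(−1).
With a_0 = 4.64: A² = 0.0003983 and A = 0.01996.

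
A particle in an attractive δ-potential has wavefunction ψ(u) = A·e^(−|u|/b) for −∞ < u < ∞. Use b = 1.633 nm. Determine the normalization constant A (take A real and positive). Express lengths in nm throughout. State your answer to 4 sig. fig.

A ≈ 0.7825 nm^(-1/2)

We need A² ∫|f|² du = 1, taking the integral from −∞ to ∞.
Recall ∫₀^∞ u^m e^(−u/β) du = m!·β^(m+1), carrying out the integral gives A² · b.
So A² = (b)^(−1).
Substituting b = 1.633 gives A² = 0.61237, so A = 0.78254.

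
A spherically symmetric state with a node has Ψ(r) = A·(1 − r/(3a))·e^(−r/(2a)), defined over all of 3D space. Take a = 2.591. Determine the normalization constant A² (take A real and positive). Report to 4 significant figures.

A^2 ≈ 0.006862

We need A² ∫|f|² 4πr² dr = 1, taking the integral from 0 to ∞.
In 3D with spherical symmetry the volume element is 4πr² dr.
With Ψ = A·(1 − r/(3a))·e^(−r/(2a)), the integral evaluates to A²·[8·π·a^3/3].
Hence A² = 1/[8·π·a^3/3].
Substituting a = 2.591 gives A² = 0.0068624, so A = 0.082840.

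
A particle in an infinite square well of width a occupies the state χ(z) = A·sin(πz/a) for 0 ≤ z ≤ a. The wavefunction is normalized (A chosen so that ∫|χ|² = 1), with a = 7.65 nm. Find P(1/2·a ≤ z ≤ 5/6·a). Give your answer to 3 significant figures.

P ≈ 0.471

P = ∫_{1/2·a}^{5/6·a} |χ(z)|² dz.
The normalization integral ∫|χ|²dz over the whole domain equals a/2·A², and A² cancels in the ratio.
Substituting u = z/a, A² and the length scale cancel in the ratio: P = ∫_{1/2}^{5/6} sin(π·u)^2 du / ∫_{0}^{1} sin(π·u)^2 du.
Using ∫ sin(π·u)^2 du = u/2 - sin(2·π·u)/(4·π), the numerator is √(3)/(8·π) + 1/6 and the denominator is 1/2.
Evaluating gives P = (√(3)/4 + π/3)/π.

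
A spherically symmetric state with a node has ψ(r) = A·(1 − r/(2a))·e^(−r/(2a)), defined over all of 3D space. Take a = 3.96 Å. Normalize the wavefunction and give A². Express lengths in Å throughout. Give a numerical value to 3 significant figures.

We need A² ∫|f|² 4πr² dr = 1, taking the integral from 0 to ∞.
Using ∫₀^∞ rⁿ e^(−αr) dr = n!/αⁿ⁺¹, the integral (without the A² prefactor) comes out to 8·π·a^3.
Setting this equal to 1 gives A² = 1/(8·π·a^3).
With a = 3.96: A² = 0.0006407 and A = 0.02531.

A^2 ≈ 0.000641 Å^(-3)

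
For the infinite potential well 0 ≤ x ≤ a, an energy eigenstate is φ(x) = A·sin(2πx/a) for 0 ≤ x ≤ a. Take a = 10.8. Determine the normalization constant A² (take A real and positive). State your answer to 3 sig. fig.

A^2 ≈ 0.185

Normalization requires ∫|φ|² dx = 1, integrated from 0 to a.
Using sin²θ = (1 − cos 2θ)/2, the integral (without the A² prefactor) comes out to a/2.
Substituting a = 10.8 gives A² = 0.1852, so A = 0.4303.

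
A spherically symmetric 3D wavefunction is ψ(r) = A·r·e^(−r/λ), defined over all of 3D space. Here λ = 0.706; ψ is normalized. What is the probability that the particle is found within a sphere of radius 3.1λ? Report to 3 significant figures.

P = ∫ |ψ|² 4πr² dr over r ≤ 3.1λ.
A² is fixed by ∫₀^∞ 4πr²|ψ|² dr = 1, i.e. A² = (3·π·λ^5)^(−1).
Substituting u = r/λ, A², 4π and the length scale all cancel in the ratio: P = ∫_{0}^{3.1} u^4·e^(-2·u) du / ∫_{0}^{∞} u^4·e^(-2·u) du.
With ∫ u^4·e^(-2·u) du = -(u^4/2 + u^3 + 3·u^2/2 + 3·u/2 + 3/4)·e^(-2·u) + C, the region integral is ≈ 0.55562 and the full one is 3/4.
The region integral divided by the full integral gives P = 0.7408.

P ≈ 0.741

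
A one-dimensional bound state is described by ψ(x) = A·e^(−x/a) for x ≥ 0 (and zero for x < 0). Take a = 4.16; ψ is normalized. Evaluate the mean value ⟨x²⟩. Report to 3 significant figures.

⟨x^2⟩ ≈ 8.65

By definition ⟨x²⟩ = ∫ x^2 |ψ(x)|² dx.
Recall ∫₀^∞ x^m e^(−x/β) dx = m!·β^(m+1), the ratio of the moment integral to the normalization integral gives ⟨x²⟩ = a^2/2.
Putting a = 4.16 gives 8.653.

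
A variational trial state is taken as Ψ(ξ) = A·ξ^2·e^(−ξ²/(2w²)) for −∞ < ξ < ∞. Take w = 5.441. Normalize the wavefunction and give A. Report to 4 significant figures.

A ≈ 0.01256

Normalization requires ∫|Ψ|² dξ = 1, integrated from −∞ to ∞.
Differentiating ∫e^(−αξ²) dξ = √(π/α) under α to get the higher moments, the integral (without the A² prefactor) comes out to 3·√(π)·w^5/4.
Setting this equal to 1 gives A² = 1/(3·√(π)·w^5/4).
With w = 5.441: A² = 0.00015775 and A = 0.012560.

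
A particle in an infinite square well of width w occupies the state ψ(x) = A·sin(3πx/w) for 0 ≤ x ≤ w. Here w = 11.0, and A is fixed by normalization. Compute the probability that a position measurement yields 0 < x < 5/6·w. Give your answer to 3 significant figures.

P ≈ 0.833

P = ∫_{0}^{5/6·w} |ψ(x)|² dx.
The normalization integral ∫|ψ|²dx over the whole domain equals w/2·A², and A² cancels in the ratio.
Let u = x/w; then A² and the length scale cancel, so P = ∫_{0}^{5/6} sin(3·π·u)^2 du ÷ ∫_{0}^{1} sin(3·π·u)^2 du.
Using ∫ sin(3·π·u)^2 du = u/2 - sin(6·π·u)/(12·π), the numerator is 5/12 and the denominator is 1/2.
Evaluating gives P = 5/6.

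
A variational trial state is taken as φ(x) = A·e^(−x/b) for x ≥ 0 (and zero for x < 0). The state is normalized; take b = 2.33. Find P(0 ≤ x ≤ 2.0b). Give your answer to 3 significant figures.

|φ|² is the probability density, so P = ∫_{0}^{2.0b} |φ|² dx.
With A² fixed by ∫|φ|² = 1, i.e. A² = (b/2)^(−1), substitute and integrate.
In terms of u = x/b (A² and the length scale cancel between numerator and denominator), P = [∫_{0}^{2.0} e^(-2·u) du] / [∫_{0}^{∞} e^(-2·u) du].
With ∫ e^(-2·u) du = -e^(-2·u)/2 + C, the region integral is 1/2 - e^(-4)/2 and the full one is 1/2.
This works out to P = 0.9817.

P ≈ 0.982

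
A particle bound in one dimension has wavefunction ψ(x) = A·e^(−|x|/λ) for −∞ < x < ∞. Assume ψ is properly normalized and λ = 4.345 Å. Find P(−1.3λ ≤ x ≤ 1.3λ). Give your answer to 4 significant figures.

P ≈ 0.9257

|ψ|² is the probability density, so P = ∫_{−1.3λ}^{1.3λ} |ψ|² dx.
Since A² = 1/(λ), this is the region integral divided by the full normalization integral.
By symmetry take twice the x ≥ 0 contribution in numerator and denominator; the 2's cancel. Let u = x/λ; then A² and the length scale cancel, so P = ∫_{0}^{1.3} e^(-2·u) du ÷ ∫_{0}^{∞} e^(-2·u) du.
Using ∫ e^(-2·u) du = -e^(-2·u)/2, the numerator is 1/2 - e^(-13/5)/2 and the denominator is 1/2.
The result is P = 0.92573.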